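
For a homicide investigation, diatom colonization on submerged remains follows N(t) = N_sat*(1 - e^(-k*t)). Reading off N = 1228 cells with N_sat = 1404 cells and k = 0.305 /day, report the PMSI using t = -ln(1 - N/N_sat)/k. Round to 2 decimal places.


PMSI from diatom colonization curve:
N / N_sat = 1228 / 1404 = 0.874644
1 - N/N_sat = 0.125356
ln(1 - N/N_sat) = -2.076598
t = -ln(1 - N/N_sat) / k = -(-2.076598) / 0.305 = 6.81 days

6.81


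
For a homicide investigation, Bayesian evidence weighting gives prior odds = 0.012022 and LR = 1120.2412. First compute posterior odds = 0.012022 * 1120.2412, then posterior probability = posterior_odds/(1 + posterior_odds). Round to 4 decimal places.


Bayesian evidence evaluation:
Posterior odds = prior_odds * LR = 0.012022 * 1120.2412 = 13.46754
Posterior probability = posterior_odds / (1 + posterior_odds)
= 13.46754 / (1 + 13.46754)
= 13.46754 / 14.46754
= 0.9309

0.9309


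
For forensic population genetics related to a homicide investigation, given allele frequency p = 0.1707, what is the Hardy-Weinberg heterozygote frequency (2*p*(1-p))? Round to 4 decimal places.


Hardy-Weinberg heterozygote frequency:
q = 1 - p = 1 - 0.1707 = 0.8293
2pq = 2 * 0.1707 * 0.8293 = 0.2831

0.2831


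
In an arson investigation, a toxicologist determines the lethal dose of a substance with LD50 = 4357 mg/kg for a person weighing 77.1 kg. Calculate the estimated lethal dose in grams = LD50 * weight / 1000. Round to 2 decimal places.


Lethal dose calculation:
Lethal dose = LD50 * body_weight / 1000
= 4357 * 77.1 / 1000
= 335924.7 / 1000
= 335.92 g

335.92


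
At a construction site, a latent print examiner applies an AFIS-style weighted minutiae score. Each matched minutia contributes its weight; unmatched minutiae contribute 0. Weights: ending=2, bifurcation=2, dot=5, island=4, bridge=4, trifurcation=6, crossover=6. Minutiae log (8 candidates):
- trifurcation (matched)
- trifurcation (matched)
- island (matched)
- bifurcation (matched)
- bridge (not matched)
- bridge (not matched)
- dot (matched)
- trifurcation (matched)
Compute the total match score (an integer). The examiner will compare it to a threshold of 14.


Weighted minutiae match score:
  trifurcation: matched, +6 (running total 6)
  trifurcation: matched, +6 (running total 12)
  island: matched, +4 (running total 16)
  bifurcation: matched, +2 (running total 18)
  bridge: not matched, +0
  bridge: not matched, +0
  dot: matched, +5 (running total 23)
  trifurcation: matched, +6 (running total 29)
Total score = 29
Threshold = 14; verdict = identification

29


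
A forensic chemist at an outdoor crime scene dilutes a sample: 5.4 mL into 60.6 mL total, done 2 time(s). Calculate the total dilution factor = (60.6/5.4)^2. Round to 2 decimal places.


Dilution factor calculation:
Single dilution = V_total / V_sample = 60.6 / 5.4 ≈ 11.222222
Number of dilutions = 2
Total DF = (60.6 / 5.4)^2 (full precision, rounded at the end) = 125.94

125.94


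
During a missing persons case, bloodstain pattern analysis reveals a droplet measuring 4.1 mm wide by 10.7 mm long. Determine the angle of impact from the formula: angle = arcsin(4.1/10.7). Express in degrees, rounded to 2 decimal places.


Blood spatter impact angle calculation:
width / length = 4.1 / 10.7 = 0.383178
angle = arcsin(0.383178)
angle = 22.53 degrees

22.53


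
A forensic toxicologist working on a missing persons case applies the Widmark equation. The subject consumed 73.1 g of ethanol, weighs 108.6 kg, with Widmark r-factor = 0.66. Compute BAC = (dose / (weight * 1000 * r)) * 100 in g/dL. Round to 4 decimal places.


Applying the Widmark formula:
BAC = (dose_g / (body_wt * 1000 * r)) * 100
Denominator = 108.6 * 1000 * 0.66 = 71676
BAC = (73.1 / 71676) * 100
BAC = 0.1020 g/dL

0.1020


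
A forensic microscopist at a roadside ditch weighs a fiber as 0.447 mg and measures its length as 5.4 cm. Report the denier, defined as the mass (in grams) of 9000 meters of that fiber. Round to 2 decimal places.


Denier calculation:
Mass in grams = 0.447 mg / 1000 = 0.000447 g
Length in meters = 5.4 cm / 100 = 0.054 m
Linear density = mass / length = 0.000447 / 0.054 = 0.00827778 g/m
Denier = (g/m) * 9000 = 0.00827778 * 9000 = 74.50

74.50


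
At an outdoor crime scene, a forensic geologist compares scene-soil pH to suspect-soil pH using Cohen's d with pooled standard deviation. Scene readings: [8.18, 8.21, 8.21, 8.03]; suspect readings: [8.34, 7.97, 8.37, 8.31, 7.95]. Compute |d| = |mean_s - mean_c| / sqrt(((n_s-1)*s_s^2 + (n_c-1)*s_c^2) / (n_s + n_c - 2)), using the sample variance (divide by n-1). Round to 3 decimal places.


Pooled-variance Cohen's d for soil pH comparison:
Scene mean = 32.63 / 4 = 8.1575
Suspect mean = 40.94 / 5 = 8.188
Scene sample variance s_s^2 = 0.007425
Suspect sample variance s_c^2 = 0.04382
Pooled variance = ((n_s-1)*s_s^2 + (n_c-1)*s_c^2) / (n_s + n_c - 2) = 0.028222
Pooled SD = sqrt(0.028222) = 0.167994
Mean difference = -0.0305
|d| = |-0.0305| / 0.167994 = 0.182

0.182


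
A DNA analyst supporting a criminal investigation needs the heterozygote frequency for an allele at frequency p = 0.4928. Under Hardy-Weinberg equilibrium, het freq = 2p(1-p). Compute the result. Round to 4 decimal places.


Hardy-Weinberg heterozygote frequency:
q = 1 - p = 1 - 0.4928 = 0.5072
2pq = 2 * 0.4928 * 0.5072 = 0.4999

0.4999


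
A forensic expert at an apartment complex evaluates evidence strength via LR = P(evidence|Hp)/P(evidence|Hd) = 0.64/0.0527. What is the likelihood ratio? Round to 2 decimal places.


Likelihood ratio calculation:
LR = P(E|Hp) / P(E|Hd)
LR = 0.64 / 0.0527
LR = 12.14

12.14


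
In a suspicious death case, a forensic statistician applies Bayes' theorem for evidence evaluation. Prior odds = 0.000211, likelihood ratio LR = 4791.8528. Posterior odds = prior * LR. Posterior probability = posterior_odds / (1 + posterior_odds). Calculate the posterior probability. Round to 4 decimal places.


Bayesian evidence evaluation:
Posterior odds = prior_odds * LR = 0.000211 * 4791.8528 = 1.011081
Posterior probability = posterior_odds / (1 + posterior_odds)
= 1.011081 / (1 + 1.011081)
= 1.011081 / 2.011081
= 0.5028

0.5028


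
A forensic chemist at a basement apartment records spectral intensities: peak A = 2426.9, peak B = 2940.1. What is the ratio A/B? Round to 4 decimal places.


Spectral peak ratio:
Peak A = 2426.9 counts
Peak B = 2940.1 counts
Ratio = 2426.9 / 2940.1 = 0.8254

0.8254


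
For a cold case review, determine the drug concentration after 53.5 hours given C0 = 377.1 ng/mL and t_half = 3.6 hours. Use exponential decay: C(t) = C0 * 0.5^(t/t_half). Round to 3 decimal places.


Drug concentration decay:
Number of half-lives = t / t_half = 53.5 / 3.6 = 14.861111
Decay factor = 0.5^14.861111 = 0.0000336
C(t) = 377.1 * 0.0000336 = 0.013 ng/mL

0.013


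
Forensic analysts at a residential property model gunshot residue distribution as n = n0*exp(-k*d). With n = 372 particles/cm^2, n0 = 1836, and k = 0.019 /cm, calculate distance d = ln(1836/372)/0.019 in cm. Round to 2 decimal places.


GSR distance calculation:
n0/n = 1836 / 372 = 4.935484
ln(n0/n) = 1.596451
d = 1.596451 / 0.019 = 84.02 cm

84.02


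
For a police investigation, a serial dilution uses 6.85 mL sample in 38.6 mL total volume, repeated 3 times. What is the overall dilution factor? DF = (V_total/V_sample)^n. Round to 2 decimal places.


Dilution factor calculation:
Single dilution = V_total / V_sample = 38.6 / 6.85 ≈ 5.635036
Number of dilutions = 3
Total DF = (38.6 / 6.85)^3 (full precision, rounded at the end) = 178.93

178.93


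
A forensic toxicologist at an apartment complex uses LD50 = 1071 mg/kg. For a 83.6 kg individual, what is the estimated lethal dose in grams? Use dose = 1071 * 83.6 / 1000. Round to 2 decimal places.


Lethal dose calculation:
Lethal dose = LD50 * body_weight / 1000
= 1071 * 83.6 / 1000
= 89535.6 / 1000
= 89.54 g

89.54


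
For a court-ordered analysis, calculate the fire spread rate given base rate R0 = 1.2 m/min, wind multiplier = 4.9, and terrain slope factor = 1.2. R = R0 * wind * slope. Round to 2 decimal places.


Fire spread rate calculation:
R = R0 * wind_factor * slope_factor
= 1.2 * 4.9 * 1.2
= 5.88 * 1.2
= 7.06 m/min

7.06


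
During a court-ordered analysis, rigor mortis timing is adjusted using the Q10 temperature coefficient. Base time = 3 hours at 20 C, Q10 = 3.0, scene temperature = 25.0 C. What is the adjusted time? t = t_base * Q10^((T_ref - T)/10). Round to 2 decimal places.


Rigor mortis time adjustment:
Exponent = (T_ref - T_actual) / 10 = (20 - 25.0) / 10 = -0.5
Q10 factor = 3.0^-0.5 = 0.57735
t_adjusted = 3 * 0.57735 = 1.73 hours

1.73


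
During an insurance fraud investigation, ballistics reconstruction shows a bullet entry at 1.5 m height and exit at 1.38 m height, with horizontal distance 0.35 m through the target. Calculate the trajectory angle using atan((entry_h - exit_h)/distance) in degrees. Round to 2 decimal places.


Bullet trajectory angle:
Height difference = 1.5 - 1.38 = 0.12 m
angle = atan(0.12 / 0.35)
angle = atan(0.342857)
angle = 18.92 degrees

18.92


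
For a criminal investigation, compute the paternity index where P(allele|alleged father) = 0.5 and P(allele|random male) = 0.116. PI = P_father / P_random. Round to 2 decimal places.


Paternity Index calculation:
PI = P(allele|father) / P(allele|random)
PI = 0.5 / 0.116
PI = 4.31

4.31


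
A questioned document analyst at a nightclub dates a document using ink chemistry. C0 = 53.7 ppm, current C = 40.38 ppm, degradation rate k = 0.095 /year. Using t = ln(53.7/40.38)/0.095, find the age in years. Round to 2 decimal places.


Document age estimation:
C0/C = 53.7 / 40.38 = 1.329866
ln(C0/C) = 0.285078
t = 0.285078 / 0.095 = 3.00 years

3.00


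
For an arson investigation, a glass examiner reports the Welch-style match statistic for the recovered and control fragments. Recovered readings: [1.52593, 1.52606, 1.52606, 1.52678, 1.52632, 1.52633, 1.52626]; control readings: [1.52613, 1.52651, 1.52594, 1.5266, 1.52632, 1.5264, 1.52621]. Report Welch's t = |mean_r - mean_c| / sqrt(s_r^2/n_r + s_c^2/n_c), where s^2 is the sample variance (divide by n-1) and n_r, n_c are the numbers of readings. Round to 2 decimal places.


Welch's t-criterion for glass RI comparison:
Recovered mean = sum / n_r = 10.68374 / 7 = 1.5262486
Control mean = sum / n_c = 10.68411 / 7 = 1.5263014
Recovered sample variance s_r^2 = 7.78143e-08
Control sample variance s_c^2 = 5.18476e-08
Welch SE (unpooled) = sqrt(s_r^2/n_r + s_c^2/n_c) = sqrt(1.11163e-08 + 7.4068e-09) = sqrt(1.85231e-08) = 0.0001361
|mean_r - mean_c| = 5.28571e-05
t = 5.28571e-05 / 0.0001361 = 0.39

0.39


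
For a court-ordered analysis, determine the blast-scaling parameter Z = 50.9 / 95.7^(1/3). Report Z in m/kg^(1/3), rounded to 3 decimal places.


Scaled distance calculation:
W^(1/3) = 95.7^(1/3) = 4.574082
Z = R / W^(1/3) = 50.9 / 4.574082
Z = 11.128 m/kg^(1/3)

11.128


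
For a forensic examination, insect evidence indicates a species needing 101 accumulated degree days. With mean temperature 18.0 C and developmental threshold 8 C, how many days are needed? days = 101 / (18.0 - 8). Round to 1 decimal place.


Insect development time:
Effective temperature = avg_temp - T_base = 18.0 - 8 = 10.0 C
Days = ADD / effective_temp = 101 / 10.0 = 10.1 days

10.1


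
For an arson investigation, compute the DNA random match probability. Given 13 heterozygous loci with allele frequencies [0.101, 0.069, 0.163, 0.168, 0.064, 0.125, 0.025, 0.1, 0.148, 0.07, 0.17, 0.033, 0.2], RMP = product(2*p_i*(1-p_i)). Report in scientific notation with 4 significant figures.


Computing RMP for 13 loci:
Locus 1: 2 * 0.101 * 0.899 = 0.181598
Locus 2: 2 * 0.069 * 0.931 = 0.128478
Locus 3: 2 * 0.163 * 0.837 = 0.272862
Locus 4: 2 * 0.168 * 0.832 = 0.279552
Locus 5: 2 * 0.064 * 0.936 = 0.119808
Locus 6: 2 * 0.125 * 0.875 = 0.21875
Locus 7: 2 * 0.025 * 0.975 = 0.04875
Locus 8: 2 * 0.1 * 0.9 = 0.18
Locus 9: 2 * 0.148 * 0.852 = 0.252192
Locus 10: 2 * 0.07 * 0.93 = 0.1302
Locus 11: 2 * 0.17 * 0.83 = 0.2822
Locus 12: 2 * 0.033 * 0.967 = 0.063822
Locus 13: 2 * 0.2 * 0.8 = 0.32
RMP = 7.745e-11

7.745e-11


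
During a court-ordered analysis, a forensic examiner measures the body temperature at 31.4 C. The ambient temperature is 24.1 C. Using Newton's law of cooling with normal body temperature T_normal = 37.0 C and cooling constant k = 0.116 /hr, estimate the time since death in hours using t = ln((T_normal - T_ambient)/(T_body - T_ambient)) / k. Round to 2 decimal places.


Using Newton's law of cooling:
t = ln((T_normal - T_ambient) / (T_body - T_ambient)) / k
T_normal - T_ambient = 12.9
T_body - T_ambient = 7.3
Ratio = 1.767123
ln(ratio) = 0.569353
t = 0.569353 / 0.116 = 4.91 hours

4.91


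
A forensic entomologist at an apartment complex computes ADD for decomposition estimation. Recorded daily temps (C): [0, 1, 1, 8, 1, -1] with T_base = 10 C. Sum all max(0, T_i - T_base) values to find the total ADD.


Computing ADD day by day:
Day 1: max(0, 0 - 10) = 0
Day 2: max(0, 1 - 10) = 0
Day 3: max(0, 1 - 10) = 0
Day 4: max(0, 8 - 10) = 0
Day 5: max(0, 1 - 10) = 0
Day 6: max(0, -1 - 10) = 0
Total ADD = 0

0


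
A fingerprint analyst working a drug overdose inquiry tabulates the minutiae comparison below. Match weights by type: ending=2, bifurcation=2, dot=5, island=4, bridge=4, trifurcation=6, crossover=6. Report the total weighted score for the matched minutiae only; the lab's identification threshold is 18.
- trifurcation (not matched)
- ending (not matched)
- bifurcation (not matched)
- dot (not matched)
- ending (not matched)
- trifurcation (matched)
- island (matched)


Weighted minutiae match score:
  trifurcation: not matched, +0
  ending: not matched, +0
  bifurcation: not matched, +0
  dot: not matched, +0
  ending: not matched, +0
  trifurcation: matched, +6 (running total 6)
  island: matched, +4 (running total 10)
Total score = 10
Threshold = 18; verdict = inconclusive

10


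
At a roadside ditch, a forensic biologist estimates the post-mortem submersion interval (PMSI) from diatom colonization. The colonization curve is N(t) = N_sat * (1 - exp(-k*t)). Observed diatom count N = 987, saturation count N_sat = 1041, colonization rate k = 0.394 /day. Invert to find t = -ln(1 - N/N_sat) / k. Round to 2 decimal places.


PMSI from diatom colonization curve:
N / N_sat = 987 / 1041 = 0.948127
1 - N/N_sat = 0.051873
ln(1 - N/N_sat) = -2.958957
t = -ln(1 - N/N_sat) / k = -(-2.958957) / 0.394 = 7.51 days

7.51


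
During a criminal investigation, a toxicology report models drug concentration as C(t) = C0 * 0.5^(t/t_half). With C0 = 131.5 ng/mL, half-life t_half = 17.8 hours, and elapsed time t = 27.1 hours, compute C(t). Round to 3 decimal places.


Drug concentration decay:
Number of half-lives = t / t_half = 27.1 / 17.8 = 1.522472
Decay factor = 0.5^1.522472 = 0.34808897
C(t) = 131.5 * 0.34808897 = 45.774 ng/mL

45.774


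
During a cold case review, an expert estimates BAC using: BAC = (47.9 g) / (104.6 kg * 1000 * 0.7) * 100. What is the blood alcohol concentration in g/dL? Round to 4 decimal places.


Applying the Widmark formula:
BAC = (dose_g / (body_wt * 1000 * r)) * 100
Denominator = 104.6 * 1000 * 0.7 = 73220
BAC = (47.9 / 73220) * 100
BAC = 0.0654 g/dL

0.0654


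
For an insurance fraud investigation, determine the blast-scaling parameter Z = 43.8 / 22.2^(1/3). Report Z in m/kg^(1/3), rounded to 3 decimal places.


Scaled distance calculation:
W^(1/3) = 22.2^(1/3) = 2.810505
Z = R / W^(1/3) = 43.8 / 2.810505
Z = 15.584 m/kg^(1/3)

15.584


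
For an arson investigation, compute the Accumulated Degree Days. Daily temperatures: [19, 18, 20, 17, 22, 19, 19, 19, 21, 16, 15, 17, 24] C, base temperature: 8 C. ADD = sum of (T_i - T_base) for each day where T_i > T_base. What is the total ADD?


Computing ADD day by day:
Day 1: max(0, 19 - 8) = 11
Day 2: max(0, 18 - 8) = 10
Day 3: max(0, 20 - 8) = 12
Day 4: max(0, 17 - 8) = 9
Day 5: max(0, 22 - 8) = 14
Day 6: max(0, 19 - 8) = 11
Day 7: max(0, 19 - 8) = 11
Day 8: max(0, 19 - 8) = 11
Day 9: max(0, 21 - 8) = 13
Day 10: max(0, 16 - 8) = 8
Day 11: max(0, 15 - 8) = 7
Day 12: max(0, 17 - 8) = 9
Day 13: max(0, 24 - 8) = 16
Total ADD = 142

142


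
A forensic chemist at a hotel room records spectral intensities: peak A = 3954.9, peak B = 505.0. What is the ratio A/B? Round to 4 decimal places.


Spectral peak ratio:
Peak A = 3954.9 counts
Peak B = 505.0 counts
Ratio = 3954.9 / 505.0 = 7.8315

7.8315


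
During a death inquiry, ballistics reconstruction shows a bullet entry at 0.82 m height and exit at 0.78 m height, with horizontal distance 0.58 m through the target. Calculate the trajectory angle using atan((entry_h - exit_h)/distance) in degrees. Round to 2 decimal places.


Bullet trajectory angle:
Height difference = 0.82 - 0.78 = 0.04 m
angle = atan(0.04 / 0.58)
angle = atan(0.068966)
angle = 3.95 degrees

3.95


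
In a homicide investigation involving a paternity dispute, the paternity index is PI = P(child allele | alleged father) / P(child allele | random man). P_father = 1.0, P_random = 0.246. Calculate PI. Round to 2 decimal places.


Paternity Index calculation:
PI = P(allele|father) / P(allele|random)
PI = 1.0 / 0.246
PI = 4.07

4.07


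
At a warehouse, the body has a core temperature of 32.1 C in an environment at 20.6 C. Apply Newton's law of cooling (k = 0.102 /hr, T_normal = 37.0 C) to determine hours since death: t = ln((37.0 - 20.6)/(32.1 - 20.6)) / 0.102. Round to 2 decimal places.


Using Newton's law of cooling:
t = ln((T_normal - T_ambient) / (T_body - T_ambient)) / k
T_normal - T_ambient = 16.4
T_body - T_ambient = 11.5
Ratio = 1.426087
ln(ratio) = 0.354934
t = 0.354934 / 0.102 = 3.48 hours

3.48


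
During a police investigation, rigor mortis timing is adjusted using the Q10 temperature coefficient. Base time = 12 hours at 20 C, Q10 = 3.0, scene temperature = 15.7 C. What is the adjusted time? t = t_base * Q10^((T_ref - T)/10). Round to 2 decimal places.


Rigor mortis time adjustment:
Exponent = (T_ref - T_actual) / 10 = (20 - 15.7) / 10 = 0.43
Q10 factor = 3.0^0.43 = 1.60384
t_adjusted = 12 * 1.60384 = 19.25 hours

19.25


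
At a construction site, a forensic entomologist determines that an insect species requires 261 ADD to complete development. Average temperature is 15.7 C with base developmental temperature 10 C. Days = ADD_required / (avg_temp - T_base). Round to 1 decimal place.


Insect development time:
Effective temperature = avg_temp - T_base = 15.7 - 10 = 5.7 C
Days = ADD / effective_temp = 261 / 5.7 = 45.8 days

45.8


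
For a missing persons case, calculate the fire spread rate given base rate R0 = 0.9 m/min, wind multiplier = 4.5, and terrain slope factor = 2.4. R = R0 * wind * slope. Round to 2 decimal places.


Fire spread rate calculation:
R = R0 * wind_factor * slope_factor
= 0.9 * 4.5 * 2.4
= 4.05 * 2.4
= 9.72 m/min

9.72


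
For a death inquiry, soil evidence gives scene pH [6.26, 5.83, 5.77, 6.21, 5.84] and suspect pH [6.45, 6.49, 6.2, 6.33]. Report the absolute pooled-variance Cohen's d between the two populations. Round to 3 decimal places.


Pooled-variance Cohen's d for soil pH comparison:
Scene mean = 29.91 / 5 = 5.982
Suspect mean = 25.47 / 4 = 6.3675
Scene sample variance s_s^2 = 0.05437
Suspect sample variance s_c^2 = 0.017092
Pooled variance = ((n_s-1)*s_s^2 + (n_c-1)*s_c^2) / (n_s + n_c - 2) = 0.038394
Pooled SD = sqrt(0.038394) = 0.195944
Mean difference = -0.3855
|d| = |-0.3855| / 0.195944 = 1.967

1.967


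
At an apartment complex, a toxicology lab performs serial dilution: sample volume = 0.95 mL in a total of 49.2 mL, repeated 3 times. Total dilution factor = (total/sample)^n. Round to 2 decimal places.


Dilution factor calculation:
Single dilution = V_total / V_sample = 49.2 / 0.95 ≈ 51.789474
Number of dilutions = 3
Total DF = (49.2 / 0.95)^3 (full precision, rounded at the end) = 138907.12

138907.12


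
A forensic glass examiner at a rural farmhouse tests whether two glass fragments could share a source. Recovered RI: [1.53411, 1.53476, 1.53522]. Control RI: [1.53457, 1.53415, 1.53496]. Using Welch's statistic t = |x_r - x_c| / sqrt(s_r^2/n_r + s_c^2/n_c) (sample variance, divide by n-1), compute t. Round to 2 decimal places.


Welch's t-criterion for glass RI comparison:
Recovered mean = sum / n_r = 4.60409 / 3 = 1.5346967
Control mean = sum / n_c = 4.60368 / 3 = 1.53456
Recovered sample variance s_r^2 = 3.11033e-07
Control sample variance s_c^2 = 1.641e-07
Welch SE (unpooled) = sqrt(s_r^2/n_r + s_c^2/n_c) = sqrt(1.03678e-07 + 5.47e-08) = sqrt(1.58378e-07) = 0.000397967
|mean_r - mean_c| = 0.000136667
t = 0.000136667 / 0.000397967 = 0.34

0.34


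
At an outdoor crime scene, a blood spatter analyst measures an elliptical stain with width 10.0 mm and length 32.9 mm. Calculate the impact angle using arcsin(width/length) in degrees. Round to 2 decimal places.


Blood spatter impact angle calculation:
width / length = 10.0 / 32.9 = 0.303951
angle = arcsin(0.303951)
angle = 17.70 degrees

17.70


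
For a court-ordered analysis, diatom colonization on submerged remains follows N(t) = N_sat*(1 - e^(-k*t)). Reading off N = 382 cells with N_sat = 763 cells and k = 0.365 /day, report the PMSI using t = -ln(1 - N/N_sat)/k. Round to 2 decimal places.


PMSI from diatom colonization curve:
N / N_sat = 382 / 763 = 0.500655
1 - N/N_sat = 0.499345
ln(1 - N/N_sat) = -0.694458
t = -ln(1 - N/N_sat) / k = -(-0.694458) / 0.365 = 1.90 days

1.90


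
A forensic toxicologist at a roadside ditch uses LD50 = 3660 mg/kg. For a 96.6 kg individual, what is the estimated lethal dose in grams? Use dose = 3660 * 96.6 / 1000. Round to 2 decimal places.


Lethal dose calculation:
Lethal dose = LD50 * body_weight / 1000
= 3660 * 96.6 / 1000
= 353556 / 1000
= 353.56 g

353.56


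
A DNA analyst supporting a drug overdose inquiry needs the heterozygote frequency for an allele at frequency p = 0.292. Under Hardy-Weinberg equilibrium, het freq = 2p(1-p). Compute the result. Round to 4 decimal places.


Hardy-Weinberg heterozygote frequency:
q = 1 - p = 1 - 0.292 = 0.708
2pq = 2 * 0.292 * 0.708 = 0.4135

0.4135


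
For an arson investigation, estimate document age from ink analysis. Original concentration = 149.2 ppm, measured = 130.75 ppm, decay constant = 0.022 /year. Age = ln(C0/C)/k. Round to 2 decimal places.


Document age estimation:
C0/C = 149.2 / 130.75 = 1.141109
ln(C0/C) = 0.132001
t = 0.132001 / 0.022 = 6.00 years

6.00


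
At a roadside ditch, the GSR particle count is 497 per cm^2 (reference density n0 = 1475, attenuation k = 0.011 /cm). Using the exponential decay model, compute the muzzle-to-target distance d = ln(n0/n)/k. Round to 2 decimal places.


GSR distance calculation:
n0/n = 1475 / 497 = 2.967807
ln(n0/n) = 1.087823
d = 1.087823 / 0.011 = 98.89 cm

98.89


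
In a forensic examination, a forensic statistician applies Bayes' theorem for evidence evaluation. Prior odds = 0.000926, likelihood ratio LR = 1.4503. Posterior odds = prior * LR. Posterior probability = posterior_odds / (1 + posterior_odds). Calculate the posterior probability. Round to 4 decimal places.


Bayesian evidence evaluation:
Posterior odds = prior_odds * LR = 0.000926 * 1.4503 = 0.001342978
Posterior probability = posterior_odds / (1 + posterior_odds)
= 0.001342978 / (1 + 0.001342978)
= 0.001342978 / 1.001342978
= 0.0013

0.0013


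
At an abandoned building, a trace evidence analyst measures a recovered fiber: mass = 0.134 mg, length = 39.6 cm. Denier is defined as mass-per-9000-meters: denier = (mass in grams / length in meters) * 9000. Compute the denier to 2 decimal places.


Denier calculation:
Mass in grams = 0.134 mg / 1000 = 0.000134 g
Length in meters = 39.6 cm / 100 = 0.396 m
Linear density = mass / length = 0.000134 / 0.396 = 0.00033838 g/m
Denier = (g/m) * 9000 = 0.00033838 * 9000 = 3.05

3.05


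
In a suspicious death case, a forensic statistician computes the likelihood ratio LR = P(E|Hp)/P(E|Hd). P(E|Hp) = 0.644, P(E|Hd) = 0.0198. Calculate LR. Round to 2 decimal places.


Likelihood ratio calculation:
LR = P(E|Hp) / P(E|Hd)
LR = 0.644 / 0.0198
LR = 32.53

32.53


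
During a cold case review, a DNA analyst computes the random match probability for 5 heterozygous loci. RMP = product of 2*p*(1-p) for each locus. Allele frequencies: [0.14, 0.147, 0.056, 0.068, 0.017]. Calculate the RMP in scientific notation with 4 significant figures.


Computing RMP for 5 loci:
Locus 1: 2 * 0.14 * 0.86 = 0.2408
Locus 2: 2 * 0.147 * 0.853 = 0.250782
Locus 3: 2 * 0.056 * 0.944 = 0.105728
Locus 4: 2 * 0.068 * 0.932 = 0.126752
Locus 5: 2 * 0.017 * 0.983 = 0.033422
RMP = 2.705e-05

2.705e-05


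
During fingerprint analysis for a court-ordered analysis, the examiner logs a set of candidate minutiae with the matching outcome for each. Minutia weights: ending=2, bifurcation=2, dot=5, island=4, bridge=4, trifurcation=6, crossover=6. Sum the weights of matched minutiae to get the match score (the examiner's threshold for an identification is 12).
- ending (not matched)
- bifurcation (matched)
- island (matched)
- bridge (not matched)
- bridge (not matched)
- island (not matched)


Weighted minutiae match score:
  ending: not matched, +0
  bifurcation: matched, +2 (running total 2)
  island: matched, +4 (running total 6)
  bridge: not matched, +0
  bridge: not matched, +0
  island: not matched, +0
Total score = 6
Threshold = 12; verdict = inconclusive

6


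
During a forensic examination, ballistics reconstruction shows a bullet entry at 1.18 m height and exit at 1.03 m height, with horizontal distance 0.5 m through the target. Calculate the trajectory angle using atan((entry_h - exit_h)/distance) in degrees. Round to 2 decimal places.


Bullet trajectory angle:
Height difference = 1.18 - 1.03 = 0.15 m
angle = atan(0.15 / 0.5)
angle = atan(0.3)
angle = 16.70 degrees

16.70


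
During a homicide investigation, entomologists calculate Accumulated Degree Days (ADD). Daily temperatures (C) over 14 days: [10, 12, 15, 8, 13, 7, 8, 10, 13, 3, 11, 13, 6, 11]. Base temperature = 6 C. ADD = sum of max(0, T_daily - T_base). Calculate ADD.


Computing ADD day by day:
Day 1: max(0, 10 - 6) = 4
Day 2: max(0, 12 - 6) = 6
Day 3: max(0, 15 - 6) = 9
Day 4: max(0, 8 - 6) = 2
Day 5: max(0, 13 - 6) = 7
Day 6: max(0, 7 - 6) = 1
Day 7: max(0, 8 - 6) = 2
Day 8: max(0, 10 - 6) = 4
Day 9: max(0, 13 - 6) = 7
Day 10: max(0, 3 - 6) = 0
Day 11: max(0, 11 - 6) = 5
Day 12: max(0, 13 - 6) = 7
Day 13: max(0, 6 - 6) = 0
Day 14: max(0, 11 - 6) = 5
Total ADD = 59

59


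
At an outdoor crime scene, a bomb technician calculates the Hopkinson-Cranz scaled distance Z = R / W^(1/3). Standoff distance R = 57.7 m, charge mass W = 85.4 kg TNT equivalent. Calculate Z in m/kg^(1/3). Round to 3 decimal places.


Scaled distance calculation:
W^(1/3) = 85.4^(1/3) = 4.403716
Z = R / W^(1/3) = 57.7 / 4.403716
Z = 13.103 m/kg^(1/3)

13.103


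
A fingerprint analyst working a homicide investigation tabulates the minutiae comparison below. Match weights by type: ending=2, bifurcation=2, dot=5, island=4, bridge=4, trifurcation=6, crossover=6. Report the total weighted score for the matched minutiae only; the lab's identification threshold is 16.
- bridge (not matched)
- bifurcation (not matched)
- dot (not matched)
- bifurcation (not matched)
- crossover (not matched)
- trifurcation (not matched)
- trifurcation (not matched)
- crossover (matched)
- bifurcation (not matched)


Weighted minutiae match score:
  bridge: not matched, +0
  bifurcation: not matched, +0
  dot: not matched, +0
  bifurcation: not matched, +0
  crossover: not matched, +0
  trifurcation: not matched, +0
  trifurcation: not matched, +0
  crossover: matched, +6 (running total 6)
  bifurcation: not matched, +0
Total score = 6
Threshold = 16; verdict = inconclusive

6


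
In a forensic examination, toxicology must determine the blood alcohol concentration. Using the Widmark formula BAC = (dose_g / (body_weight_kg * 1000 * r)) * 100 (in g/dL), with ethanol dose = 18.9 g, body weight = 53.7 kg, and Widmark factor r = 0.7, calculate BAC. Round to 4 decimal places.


Applying the Widmark formula:
BAC = (dose_g / (body_wt * 1000 * r)) * 100
Denominator = 53.7 * 1000 * 0.7 = 37590
BAC = (18.9 / 37590) * 100
BAC = 0.0503 g/dL

0.0503


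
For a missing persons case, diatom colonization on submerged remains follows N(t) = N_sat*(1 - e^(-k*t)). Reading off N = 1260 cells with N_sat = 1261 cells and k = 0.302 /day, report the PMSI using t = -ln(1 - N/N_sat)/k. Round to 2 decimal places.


PMSI from diatom colonization curve:
N / N_sat = 1260 / 1261 = 0.999207
1 - N/N_sat = 0.000793
ln(1 - N/N_sat) = -7.139687
t = -ln(1 - N/N_sat) / k = -(-7.139687) / 0.302 = 23.64 days

23.64


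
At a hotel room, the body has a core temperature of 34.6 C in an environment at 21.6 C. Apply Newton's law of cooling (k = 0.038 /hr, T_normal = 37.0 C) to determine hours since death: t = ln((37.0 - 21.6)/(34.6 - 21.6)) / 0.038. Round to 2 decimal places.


Using Newton's law of cooling:
t = ln((T_normal - T_ambient) / (T_body - T_ambient)) / k
T_normal - T_ambient = 15.4
T_body - T_ambient = 13.0
Ratio = 1.184615
ln(ratio) = 0.169418
t = 0.169418 / 0.038 = 4.46 hours

4.46


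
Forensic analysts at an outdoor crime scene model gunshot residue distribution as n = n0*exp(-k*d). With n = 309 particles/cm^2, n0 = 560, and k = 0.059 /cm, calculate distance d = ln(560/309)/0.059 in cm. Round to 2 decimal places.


GSR distance calculation:
n0/n = 560 / 309 = 1.812298
ln(n0/n) = 0.594596
d = 0.594596 / 0.059 = 10.08 cm

10.08


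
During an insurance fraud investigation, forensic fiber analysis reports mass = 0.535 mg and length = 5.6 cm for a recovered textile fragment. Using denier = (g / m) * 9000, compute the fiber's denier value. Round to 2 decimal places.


Denier calculation:
Mass in grams = 0.535 mg / 1000 = 0.000535 g
Length in meters = 5.6 cm / 100 = 0.056 m
Linear density = mass / length = 0.000535 / 0.056 = 0.00955357 g/m
Denier = (g/m) * 9000 = 0.00955357 * 9000 = 85.98

85.98


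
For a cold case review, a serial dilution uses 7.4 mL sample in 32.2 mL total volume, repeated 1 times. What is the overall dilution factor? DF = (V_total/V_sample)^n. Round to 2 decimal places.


Dilution factor calculation:
Single dilution = V_total / V_sample = 32.2 / 7.4 ≈ 4.351351
Number of dilutions = 1
Total DF = (32.2 / 7.4)^1 (full precision, rounded at the end) = 4.35

4.35


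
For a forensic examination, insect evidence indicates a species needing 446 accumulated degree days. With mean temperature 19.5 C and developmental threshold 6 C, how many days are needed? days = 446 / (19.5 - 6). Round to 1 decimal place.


Insect development time:
Effective temperature = avg_temp - T_base = 19.5 - 6 = 13.5 C
Days = ADD / effective_temp = 446 / 13.5 = 33.0 days

33.0


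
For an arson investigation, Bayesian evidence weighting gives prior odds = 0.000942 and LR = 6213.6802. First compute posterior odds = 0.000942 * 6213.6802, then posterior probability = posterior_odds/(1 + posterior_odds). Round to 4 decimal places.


Bayesian evidence evaluation:
Posterior odds = prior_odds * LR = 0.000942 * 6213.6802 = 5.853287
Posterior probability = posterior_odds / (1 + posterior_odds)
= 5.853287 / (1 + 5.853287)
= 5.853287 / 6.853287
= 0.8541

0.8541


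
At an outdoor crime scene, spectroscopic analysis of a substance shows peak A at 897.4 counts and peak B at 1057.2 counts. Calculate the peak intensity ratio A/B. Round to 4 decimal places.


Spectral peak ratio:
Peak A = 897.4 counts
Peak B = 1057.2 counts
Ratio = 897.4 / 1057.2 = 0.8488

0.8488


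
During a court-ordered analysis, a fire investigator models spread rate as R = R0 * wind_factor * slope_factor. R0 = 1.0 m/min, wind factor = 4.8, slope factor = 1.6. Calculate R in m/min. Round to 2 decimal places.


Fire spread rate calculation:
R = R0 * wind_factor * slope_factor
= 1.0 * 4.8 * 1.6
= 4.8 * 1.6
= 7.68 m/min

7.68


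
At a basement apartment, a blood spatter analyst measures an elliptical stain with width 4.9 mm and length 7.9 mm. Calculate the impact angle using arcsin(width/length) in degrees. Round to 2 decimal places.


Blood spatter impact angle calculation:
width / length = 4.9 / 7.9 = 0.620253
angle = arcsin(0.620253)
angle = 38.33 degrees

38.33


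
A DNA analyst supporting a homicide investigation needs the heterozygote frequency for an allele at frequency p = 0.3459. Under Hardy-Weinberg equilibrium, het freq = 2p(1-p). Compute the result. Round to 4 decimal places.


Hardy-Weinberg heterozygote frequency:
q = 1 - p = 1 - 0.3459 = 0.6541
2pq = 2 * 0.3459 * 0.6541 = 0.4525

0.4525


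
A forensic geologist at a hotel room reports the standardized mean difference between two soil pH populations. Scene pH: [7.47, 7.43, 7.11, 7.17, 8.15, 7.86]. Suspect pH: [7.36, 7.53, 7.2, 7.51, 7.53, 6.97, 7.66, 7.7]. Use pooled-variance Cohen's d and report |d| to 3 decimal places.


Pooled-variance Cohen's d for soil pH comparison:
Scene mean = 45.19 / 6 = 7.531667
Suspect mean = 59.46 / 8 = 7.4325
Scene sample variance s_s^2 = 0.162577
Suspect sample variance s_c^2 = 0.060221
Pooled variance = ((n_s-1)*s_s^2 + (n_c-1)*s_c^2) / (n_s + n_c - 2) = 0.102869
Pooled SD = sqrt(0.102869) = 0.320732
Mean difference = 0.099167
|d| = |0.099167| / 0.320732 = 0.309

0.309


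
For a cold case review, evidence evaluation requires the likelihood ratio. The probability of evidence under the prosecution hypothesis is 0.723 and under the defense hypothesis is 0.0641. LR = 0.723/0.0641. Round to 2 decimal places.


Likelihood ratio calculation:
LR = P(E|Hp) / P(E|Hd)
LR = 0.723 / 0.0641
LR = 11.28

11.28


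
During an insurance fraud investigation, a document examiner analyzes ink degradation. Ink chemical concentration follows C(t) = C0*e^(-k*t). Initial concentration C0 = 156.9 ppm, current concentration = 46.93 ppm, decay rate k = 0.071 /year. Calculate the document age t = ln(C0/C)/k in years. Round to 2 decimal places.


Document age estimation:
C0/C = 156.9 / 46.93 = 3.343277
ln(C0/C) = 1.206951
t = 1.206951 / 0.071 = 17.00 years

17.00


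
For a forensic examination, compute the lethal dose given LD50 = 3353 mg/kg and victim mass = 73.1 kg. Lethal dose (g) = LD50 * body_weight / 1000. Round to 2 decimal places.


Lethal dose calculation:
Lethal dose = LD50 * body_weight / 1000
= 3353 * 73.1 / 1000
= 245104.3 / 1000
= 245.10 g

245.10


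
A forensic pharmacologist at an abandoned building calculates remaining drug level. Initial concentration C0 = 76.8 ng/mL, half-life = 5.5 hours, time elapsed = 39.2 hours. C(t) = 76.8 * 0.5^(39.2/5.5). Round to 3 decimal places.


Drug concentration decay:
Number of half-lives = t / t_half = 39.2 / 5.5 = 7.127273
Decay factor = 0.5^7.127273 = 0.00715282
C(t) = 76.8 * 0.00715282 = 0.549 ng/mL

0.549


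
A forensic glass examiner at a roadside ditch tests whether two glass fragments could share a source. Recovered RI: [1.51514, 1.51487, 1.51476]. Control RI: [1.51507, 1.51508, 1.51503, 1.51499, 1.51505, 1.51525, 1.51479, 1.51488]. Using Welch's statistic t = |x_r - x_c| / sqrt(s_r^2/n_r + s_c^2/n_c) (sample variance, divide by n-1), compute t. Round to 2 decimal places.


Welch's t-criterion for glass RI comparison:
Recovered mean = sum / n_r = 4.54477 / 3 = 1.5149233
Control mean = sum / n_c = 12.12014 / 8 = 1.5150175
Recovered sample variance s_r^2 = 3.82333e-08
Control sample variance s_c^2 = 1.905e-08
Welch SE (unpooled) = sqrt(s_r^2/n_r + s_c^2/n_c) = sqrt(1.27444e-08 + 2.38125e-09) = sqrt(1.51257e-08) = 0.000122987
|mean_r - mean_c| = 9.41667e-05
t = 9.41667e-05 / 0.000122987 = 0.77

0.77


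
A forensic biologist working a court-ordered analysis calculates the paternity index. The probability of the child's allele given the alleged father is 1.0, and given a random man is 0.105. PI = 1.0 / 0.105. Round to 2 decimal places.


Paternity Index calculation:
PI = P(allele|father) / P(allele|random)
PI = 1.0 / 0.105
PI = 9.52

9.52


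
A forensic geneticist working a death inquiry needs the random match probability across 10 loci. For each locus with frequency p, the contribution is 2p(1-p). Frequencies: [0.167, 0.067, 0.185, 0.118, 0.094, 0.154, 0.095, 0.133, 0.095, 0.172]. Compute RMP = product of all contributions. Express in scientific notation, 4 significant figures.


Computing RMP for 10 loci:
Locus 1: 2 * 0.167 * 0.833 = 0.278222
Locus 2: 2 * 0.067 * 0.933 = 0.125022
Locus 3: 2 * 0.185 * 0.815 = 0.30155
Locus 4: 2 * 0.118 * 0.882 = 0.208152
Locus 5: 2 * 0.094 * 0.906 = 0.170328
Locus 6: 2 * 0.154 * 0.846 = 0.260568
Locus 7: 2 * 0.095 * 0.905 = 0.17195
Locus 8: 2 * 0.133 * 0.867 = 0.230622
Locus 9: 2 * 0.095 * 0.905 = 0.17195
Locus 10: 2 * 0.172 * 0.828 = 0.284832
RMP = 1.882e-07

1.882e-07


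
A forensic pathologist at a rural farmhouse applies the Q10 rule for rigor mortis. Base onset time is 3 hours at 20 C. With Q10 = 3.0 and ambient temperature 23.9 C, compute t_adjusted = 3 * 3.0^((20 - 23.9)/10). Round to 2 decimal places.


Rigor mortis time adjustment:
Exponent = (T_ref - T_actual) / 10 = (20 - 23.9) / 10 = -0.39
Q10 factor = 3.0^-0.39 = 0.65151
t_adjusted = 3 * 0.65151 = 1.95 hours

1.95


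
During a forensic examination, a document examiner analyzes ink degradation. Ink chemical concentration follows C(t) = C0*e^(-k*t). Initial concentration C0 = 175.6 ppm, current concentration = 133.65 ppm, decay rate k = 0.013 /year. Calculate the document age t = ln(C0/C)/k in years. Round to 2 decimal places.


Document age estimation:
C0/C = 175.6 / 133.65 = 1.31388
ln(C0/C) = 0.272985
t = 0.272985 / 0.013 = 21.00 years

21.00


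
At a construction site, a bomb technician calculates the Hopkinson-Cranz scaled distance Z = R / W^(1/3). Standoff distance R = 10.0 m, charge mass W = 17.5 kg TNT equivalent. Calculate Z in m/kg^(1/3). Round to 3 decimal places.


Scaled distance calculation:
W^(1/3) = 17.5^(1/3) = 2.596247
Z = R / W^(1/3) = 10.0 / 2.596247
Z = 3.852 m/kg^(1/3)

3.852


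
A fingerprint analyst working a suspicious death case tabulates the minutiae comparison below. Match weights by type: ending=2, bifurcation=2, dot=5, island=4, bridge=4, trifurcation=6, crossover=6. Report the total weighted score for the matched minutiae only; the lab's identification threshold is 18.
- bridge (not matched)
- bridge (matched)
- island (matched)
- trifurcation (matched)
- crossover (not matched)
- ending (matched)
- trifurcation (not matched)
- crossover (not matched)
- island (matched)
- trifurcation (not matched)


Weighted minutiae match score:
  bridge: not matched, +0
  bridge: matched, +4 (running total 4)
  island: matched, +4 (running total 8)
  trifurcation: matched, +6 (running total 14)
  crossover: not matched, +0
  ending: matched, +2 (running total 16)
  trifurcation: not matched, +0
  crossover: not matched, +0
  island: matched, +4 (running total 20)
  trifurcation: not matched, +0
Total score = 20
Threshold = 18; verdict = identification

20


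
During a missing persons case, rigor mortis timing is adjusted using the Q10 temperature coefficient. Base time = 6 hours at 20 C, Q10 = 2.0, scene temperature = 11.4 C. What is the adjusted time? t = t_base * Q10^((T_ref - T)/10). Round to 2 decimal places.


Rigor mortis time adjustment:
Exponent = (T_ref - T_actual) / 10 = (20 - 11.4) / 10 = 0.86
Q10 factor = 2.0^0.86 = 1.81504
t_adjusted = 6 * 1.81504 = 10.89 hours

10.89


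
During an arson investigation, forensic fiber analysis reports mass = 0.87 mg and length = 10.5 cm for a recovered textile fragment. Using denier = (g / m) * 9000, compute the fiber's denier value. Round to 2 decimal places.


Denier calculation:
Mass in grams = 0.87 mg / 1000 = 0.00087 g
Length in meters = 10.5 cm / 100 = 0.105 m
Linear density = mass / length = 0.00087 / 0.105 = 0.00828571 g/m
Denier = (g/m) * 9000 = 0.00828571 * 9000 = 74.57

74.57
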